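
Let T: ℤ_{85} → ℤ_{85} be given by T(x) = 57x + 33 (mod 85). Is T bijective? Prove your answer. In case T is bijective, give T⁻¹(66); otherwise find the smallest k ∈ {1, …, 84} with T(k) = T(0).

14

Suppose T(a) = T(b) in ℤ_{85}. Then 57a + 33 ≡ 57b + 33 (mod 85), hence 57(a − b) ≡ 0 (mod 85).
Since gcd(57, 85) = 1, 57 is invertible modulo 85, therefore a − b ≡ 0 (mod 85), i.e. a = b.
We now compute 57⁻¹ mod 85 explicitly. Euclid's algorithm: 85 = 1·57 + 28, 57 = 2·28 + 1; back-substituting gives 1 = 3·57 − 2·85, so 57⁻¹ ≡ 3 (mod 85).
Then y ↦ 3(y − 33) is a two-sided inverse to T, so every y ∈ ℤ_{85} has a preimage.
Thus T is bijective.
Since T is bijective, we find T⁻¹(66): we need 57x ≡ 66 − 33 ≡ 33 (mod 85). Using 57⁻¹ = 3: x ≡ 3·33 = 99 = 1·85 + 14, so x = 14.
Check: T(14) = 57·14 + 33 = 831 = 9·85 + 66 ≡ 66 (mod 85).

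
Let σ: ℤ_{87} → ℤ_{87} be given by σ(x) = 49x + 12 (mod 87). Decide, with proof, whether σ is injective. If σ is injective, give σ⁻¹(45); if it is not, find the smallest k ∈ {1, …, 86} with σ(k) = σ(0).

By definition, injectivity means: for all u, v in the domain, σ(u) = σ(v) implies u = v.
If σ(u) = σ(v), then 49u ≡ 49v (mod 87). Because gcd(49, 87) = 1, we may cancel 49 to get u ≡ v (mod 87).
Hence σ is injective.
We now compute 49⁻¹ mod 87 explicitly. Euclid's algorithm: 87 = 1·49 + 38, 49 = 1·38 + 11, 38 = 3·11 + 5, 11 = 2·5 + 1; back-substituting gives 1 = 16·49 − 9·87, so 49⁻¹ ≡ 16 (mod 87).
Since σ is injective, we find σ⁻¹(45): we need 49x ≡ 45 − 12 ≡ 33 (mod 87). Using 49⁻¹ = 16: x ≡ 16·33 = 528 = 6·87 + 6, so x = 6.
Check: σ(6) = 49·6 + 12 = 306 = 3·87 + 45 ≡ 45 (mod 87).

6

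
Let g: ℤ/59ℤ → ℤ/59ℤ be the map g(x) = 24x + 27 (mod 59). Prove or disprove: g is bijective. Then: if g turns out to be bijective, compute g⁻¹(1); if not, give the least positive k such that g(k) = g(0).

53

Suppose g(x_1) = g(x_2) in ℤ/59ℤ. Then 24x_1 + 27 ≡ 24x_2 + 27 (mod 59), thus 24(x_1 − x_2) ≡ 0 (mod 59).
Since gcd(24, 59) = 1, 24 is invertible modulo 59, hence x_1 − x_2 ≡ 0 (mod 59), i.e. x_1 = x_2.
We now compute 24⁻¹ mod 59 explicitly. Euclid's algorithm: 59 = 2·24 + 11, 24 = 2·11 + 2, 11 = 5·2 + 1; back-substituting gives 1 = 32·24 − 13·59, so 24⁻¹ ≡ 32 (mod 59).
For any y ∈ ℤ/59ℤ, x = 32(y − 27) mod 59 satisfies g(x) = 24·32(y − 27) + 27 ≡ y (since 24·32 ≡ 1 mod 59). So every y has a preimage.
So g is bijective.
Since g is bijective, we compute g⁻¹(1): solve 24x + 27 ≡ 1 (mod 59), i.e. 24x ≡ 33 (mod 59).
Multiplying by 24⁻¹ = 32 gives x ≡ 32·33 = 1056 = 17·59 + 53 ≡ 53 (mod 59).
Check: g(53) = 24·53 + 27 = 1299 = 22·59 + 1 ≡ 1 (mod 59).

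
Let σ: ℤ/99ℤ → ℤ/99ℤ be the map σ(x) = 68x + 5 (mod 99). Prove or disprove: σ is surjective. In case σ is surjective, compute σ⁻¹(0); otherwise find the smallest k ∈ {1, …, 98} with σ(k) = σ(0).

Since gcd(68, 99) = 1, 68 is invertible modulo 99. Euclid's algorithm: 99 = 1·68 + 31, 68 = 2·31 + 6, 31 = 5·6 + 1; back-substituting gives 1 = 83·68 − 57·99, so 68⁻¹ ≡ 83 (mod 99).
For any y ∈ ℤ/99ℤ, x = 83(y − 5) mod 99 satisfies σ(x) = 68·83(y − 5) + 5 ≡ y (since 68·83 ≡ 1 mod 99). So every y has a preimage.
Hence σ is surjective.
Since σ is surjective, we find σ⁻¹(0): we need 68x ≡ 0 − 5 ≡ 94 (mod 99). Using 68⁻¹ = 83: x ≡ 83·94 = 7802 = 78·99 + 80, so x = 80.
Check: σ(80) = 68·80 + 5 = 5445 = 55·99 + 0 ≡ 0 (mod 99).

80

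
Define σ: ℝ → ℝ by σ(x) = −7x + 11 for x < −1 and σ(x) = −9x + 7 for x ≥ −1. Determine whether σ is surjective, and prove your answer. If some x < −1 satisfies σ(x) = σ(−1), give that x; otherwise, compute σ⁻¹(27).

Both pieces are strictly decreasing (slopes −7 and −9), so each is injective on its own interval.
The left piece maps (−∞, −1) onto (18, ∞); the right piece maps [−1, ∞) onto (−∞, 16].
The union (18, ∞) ∪ (−∞, 16] omits the interval between 18 and 16; in particular 18 has no preimage. So σ is not surjective.
Because the two images are disjoint, no x < −1 has σ(x) = σ(−1), so we compute σ⁻¹(27): 27 lies in (18, ∞), so solve −7x + 11 = 27: x = (27 − 11)/(−7) = −16/7.

-16/7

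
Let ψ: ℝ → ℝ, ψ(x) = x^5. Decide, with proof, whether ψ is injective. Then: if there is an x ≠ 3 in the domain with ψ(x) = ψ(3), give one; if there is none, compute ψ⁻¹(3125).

On ℝ, x ↦ x^5 is strictly increasing (since 5 is odd), so ψ(x_1) = ψ(x_2) forces x_1 = x_2. Therefore ψ is injective.
Since x ↦ x^5 is strictly increasing on ℝ, it is injective there, so no x ≠ 3 in the domain has ψ(x) = ψ(3). We therefore compute ψ⁻¹(3125) = 3125^{1/5} = 5 (indeed 5^5 = 3125).

5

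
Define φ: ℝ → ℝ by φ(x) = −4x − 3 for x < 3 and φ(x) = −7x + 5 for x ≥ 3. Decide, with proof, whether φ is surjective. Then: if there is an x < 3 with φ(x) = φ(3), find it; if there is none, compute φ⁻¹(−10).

Both pieces are strictly decreasing (slopes −4 and −7), so each is injective on its own interval.
The left piece maps (−∞, 3) onto (−15, ∞); the right piece maps [3, ∞) onto (−∞, −16].
The union (−15, ∞) ∪ (−∞, −16] omits the interval between −15 and −16; in particular −15 has no preimage. So φ is not surjective.
Because the two images are disjoint, no x < 3 has φ(x) = φ(3), so we compute φ⁻¹(−10): −10 lies in (−15, ∞), so solve −4x − 3 = −10: x = (−10 + 3)/(−4) = 7/4.

7/4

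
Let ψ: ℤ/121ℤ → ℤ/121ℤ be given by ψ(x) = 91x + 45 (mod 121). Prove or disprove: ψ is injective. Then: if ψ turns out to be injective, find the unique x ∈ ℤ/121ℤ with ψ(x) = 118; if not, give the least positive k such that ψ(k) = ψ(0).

Recall: ψ is injective if ψ(u) = ψ(v) implies u = v.
Suppose ψ(u) = ψ(v) in ℤ/121ℤ. Then 91u + 45 ≡ 91v + 45 (mod 121), thus 91(u − v) ≡ 0 (mod 121).
Since gcd(91, 121) = 1, 91 is invertible modulo 121, so u − v ≡ 0 (mod 121), i.e. u = v.
So ψ is injective.
We now compute 91⁻¹ mod 121 explicitly. Euclid's algorithm: 121 = 1·91 + 30, 91 = 3·30 + 1; back-substituting gives 1 = 4·91 − 3·121, so 91⁻¹ ≡ 4 (mod 121).
Since ψ is injective, we compute ψ⁻¹(118): solve 91x + 45 ≡ 118 (mod 121), i.e. 91x ≡ 73 (mod 121).
Multiplying by 91⁻¹ = 4 gives x ≡ 4·73 = 292 = 2·121 + 50 ≡ 50 (mod 121).
Check: ψ(50) = 91·50 + 45 = 4595 = 37·121 + 118 ≡ 118 (mod 121).

50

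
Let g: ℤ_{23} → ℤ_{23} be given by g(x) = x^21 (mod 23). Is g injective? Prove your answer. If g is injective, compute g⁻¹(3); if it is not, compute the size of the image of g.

8

Since 23 is prime, the nonzero elements of ℤ_{23} form a cyclic group of order 22.
As gcd(21, 22) = 1, raising to the 21st power is a bijection on this group: if x_1^21 ≡ x_2^21 then (x_1x_2^{−1})^21 = 1, and the only element of order dividing gcd(21, 22) = 1 is 1, so x_1 = x_2.
With g(0) = 0 this makes g injective on all of ℤ_{23}, hence bijective (finite equal-size domain and codomain). In particular g is injective.
Since g is injective, we find the preimage of 3. The inverse of x ↦ x^21 on (ℤ_{23})^× is x ↦ x^21, because 21·21 = 441 = 20·22 + 1 ≡ 1 (mod 22) and x^{22} = 1 for x ≠ 0 (Fermat). So g⁻¹(3) = 3^21 mod 23.
Repeated squaring mod 23: 3^1 ≡ 3, 3^2 ≡ 3² = 9, 3^4 ≡ 9² = 81 ≡ 12, 3^8 ≡ 12² = 144 ≡ 6, 3^16 ≡ 6² = 36 ≡ 13. Since 21 = 16 + 4 + 1, 3^21 ≡ 13·12·3: 13·12 = 156 ≡ 18, then 18·3 = 54 ≡ 8. So 3^21 ≡ 8 (mod 23).
Hence g⁻¹(3) = 8.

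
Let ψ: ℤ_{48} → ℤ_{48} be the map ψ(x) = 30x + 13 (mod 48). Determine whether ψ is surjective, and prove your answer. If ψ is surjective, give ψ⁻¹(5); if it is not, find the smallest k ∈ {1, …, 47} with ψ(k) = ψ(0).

By definition, ψ is surjective if every y in the codomain equals ψ(x) for some x in the domain.
Since gcd(30, 48) = 6, we have 30x ≡ 0 (mod 6) for all x, so ψ(x) ≡ 1 (mod 6).
But 0 ≢ 1 (mod 6), so 0 ∈ ℤ_{48} has no preimage. Thus ψ is not surjective.
Since ψ is not surjective, we find the least positive k with ψ(k) = ψ(0): this means 30k ≡ 0 (mod 48), i.e. 48 ∣ 30k. Since gcd(30, 48) = 6, dividing through by 6 this holds exactly when 8 ∣ 5k, and as gcd(5, 8) = 1, exactly when 8 ∣ k.
The smallest positive such k is 8.

8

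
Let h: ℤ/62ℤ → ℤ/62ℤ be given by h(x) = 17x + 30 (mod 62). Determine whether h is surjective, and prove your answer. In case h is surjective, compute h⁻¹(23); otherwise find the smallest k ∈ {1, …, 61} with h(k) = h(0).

47

Since gcd(17, 62) = 1, 17 is invertible modulo 62. Euclid's algorithm: 62 = 3·17 + 11, 17 = 1·11 + 6, 11 = 1·6 + 5, 6 = 1·5 + 1; back-substituting gives 1 = 11·17 − 3·62, so 17⁻¹ ≡ 11 (mod 62).
Then y ↦ 11(y − 30) is a two-sided inverse to h, so every y ∈ ℤ/62ℤ has a preimage.
Thus h is surjective.
Since h is surjective, we find h⁻¹(23): we need 17x ≡ 23 − 30 ≡ 55 (mod 62). Using 17⁻¹ = 11: x ≡ 11·55 = 605 = 9·62 + 47, so x = 47.
Check: h(47) = 17·47 + 30 = 829 = 13·62 + 23 ≡ 23 (mod 62).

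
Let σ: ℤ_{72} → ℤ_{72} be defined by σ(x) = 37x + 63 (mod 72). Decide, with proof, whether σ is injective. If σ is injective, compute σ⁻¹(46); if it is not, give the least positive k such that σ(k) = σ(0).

19

Suppose σ(u) = σ(v) in ℤ_{72}. Then 37u + 63 ≡ 37v + 63 (mod 72), therefore 37(u − v) ≡ 0 (mod 72).
Since gcd(37, 72) = 1, 37 is invertible modulo 72, therefore u − v ≡ 0 (mod 72), i.e. u = v.
Therefore σ is injective.
We now compute 37⁻¹ mod 72 explicitly. Euclid's algorithm: 72 = 1·37 + 35, 37 = 1·35 + 2, 35 = 17·2 + 1; back-substituting gives 1 = 37·37 − 19·72, so 37⁻¹ ≡ 37 (mod 72).
Since σ is injective, we find σ⁻¹(46): we need 37x ≡ 46 − 63 ≡ 55 (mod 72). Using 37⁻¹ = 37: x ≡ 37·55 = 2035 = 28·72 + 19, so x = 19.
Check: σ(19) = 37·19 + 63 = 766 = 10·72 + 46 ≡ 46 (mod 72).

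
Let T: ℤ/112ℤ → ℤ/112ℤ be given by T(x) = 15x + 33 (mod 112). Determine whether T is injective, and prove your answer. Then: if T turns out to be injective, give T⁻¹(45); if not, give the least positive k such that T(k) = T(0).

68

Recall that injectivity means: for all a, b in the domain, T(a) = T(b) implies a = b.
Suppose T(a) = T(b) in ℤ/112ℤ. Then 15a + 33 ≡ 15b + 33 (mod 112), so 15(a − b) ≡ 0 (mod 112).
Since gcd(15, 112) = 1, 15 is invertible modulo 112, therefore a − b ≡ 0 (mod 112), i.e. a = b.
Hence T is injective.
We now compute 15⁻¹ mod 112 explicitly. Euclid's algorithm: 112 = 7·15 + 7, 15 = 2·7 + 1; back-substituting gives 1 = 15·15 − 2·112, so 15⁻¹ ≡ 15 (mod 112).
Since T is injective, we compute T⁻¹(45): solve 15x + 33 ≡ 45 (mod 112), i.e. 15x ≡ 12 (mod 112).
Multiplying by 15⁻¹ = 15 gives x ≡ 15·12 = 180 = 1·112 + 68 ≡ 68 (mod 112).
Check: T(68) = 15·68 + 33 = 1053 = 9·112 + 45 ≡ 45 (mod 112).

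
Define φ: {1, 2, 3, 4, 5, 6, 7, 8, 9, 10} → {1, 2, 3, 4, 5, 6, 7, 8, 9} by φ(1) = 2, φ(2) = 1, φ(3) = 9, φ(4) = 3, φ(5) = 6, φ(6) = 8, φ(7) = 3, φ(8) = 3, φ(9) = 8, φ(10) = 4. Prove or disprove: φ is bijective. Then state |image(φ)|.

7

φ(4) = 3 = φ(7) with 4 ≠ 7, so φ is not injective, hence not bijective.
The image of φ is {1, 2, 3, 4, 6, 8, 9}, which has 7 elements.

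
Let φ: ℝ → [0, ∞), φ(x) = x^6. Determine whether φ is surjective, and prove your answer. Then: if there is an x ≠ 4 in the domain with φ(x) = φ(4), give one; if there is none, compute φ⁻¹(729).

For any y ∈ [0, ∞), x = y^{1/6} ∈ ℝ satisfies x^6 = y, so φ is surjective.
For the follow-up, such an x exists: taking x = −4 ∈ ℝ gives φ(−4) = 4096 = φ(4) with −4 ≠ 4.

-4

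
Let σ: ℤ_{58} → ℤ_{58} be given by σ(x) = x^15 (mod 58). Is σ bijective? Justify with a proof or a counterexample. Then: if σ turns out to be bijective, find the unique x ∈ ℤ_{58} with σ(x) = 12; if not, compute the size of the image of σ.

46

Computing x^15 mod 58 for each x (by repeated squaring, reducing mod 58 at every step), the values σ(0), σ(1), …, σ(57) are: 0, 1, 56, 55, 4, 5, 6, 7, 50, 9, 48, 47, 46, 13, 44, 43, 16, 41, 40, 39, 20, 37, 22, 23, 24, 25, 32, 31, 28, 29, 30, 27, 26, 33, 34, 35, 36, 21, 38, 19, 18, 17, 42, 15, 14, 45, 12, 11, 10, 49, 8, 51, 52, 53, 54, 3, 2, 57.
Every element of ℤ_{58} appears exactly once in this list, so σ is a bijection, and in particular bijective.
Since σ is bijective, we read off the preimage of 12 from the same table: σ(46) = 12, so σ⁻¹(12) = 46.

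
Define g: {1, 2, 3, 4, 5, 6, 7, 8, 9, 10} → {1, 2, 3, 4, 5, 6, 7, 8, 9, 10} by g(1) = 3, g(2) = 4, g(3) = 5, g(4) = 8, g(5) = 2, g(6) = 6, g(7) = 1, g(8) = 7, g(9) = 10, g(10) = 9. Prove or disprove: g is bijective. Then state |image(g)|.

10

The values 3, 4, 5, 8, 2, 6, 1, 7, 10, 9 are a permutation of {1, 2, 3, 4, 5, 6, 7, 8, 9, 10}: each element appears exactly once.
So g is injective and surjective, hence bijective.
The image of g is {1, 2, 3, 4, 5, 6, 7, 8, 9, 10}, which has 10 elements.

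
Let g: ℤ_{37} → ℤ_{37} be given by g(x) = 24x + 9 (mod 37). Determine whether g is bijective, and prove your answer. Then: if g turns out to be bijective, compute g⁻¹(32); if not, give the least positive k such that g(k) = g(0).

Recall: g is injective when g(s) = g(t) forces s = t.
If g(s) = g(t), then 24s ≡ 24t (mod 37). Because gcd(24, 37) = 1, we may cancel 24 to get s ≡ t (mod 37).
We now compute 24⁻¹ mod 37 explicitly. Euclid's algorithm: 37 = 1·24 + 13, 24 = 1·13 + 11, 13 = 1·11 + 2, 11 = 5·2 + 1; back-substituting gives 1 = 17·24 − 11·37, so 24⁻¹ ≡ 17 (mod 37).
For any y ∈ ℤ_{37}, x = 17(y − 9) mod 37 satisfies g(x) = 24·17(y − 9) + 9 ≡ y (since 24·17 ≡ 1 mod 37). So every y has a preimage.
So g is bijective.
Since g is bijective, we compute g⁻¹(32): solve 24x + 9 ≡ 32 (mod 37), i.e. 24x ≡ 23 (mod 37).
Multiplying by 24⁻¹ = 17 gives x ≡ 17·23 = 391 = 10·37 + 21 ≡ 21 (mod 37).
Check: g(21) = 24·21 + 9 = 513 = 13·37 + 32 ≡ 32 (mod 37).

21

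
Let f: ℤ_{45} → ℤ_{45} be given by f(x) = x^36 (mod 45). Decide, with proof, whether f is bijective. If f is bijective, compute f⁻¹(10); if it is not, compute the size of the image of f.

4

f(1) = 1^36 = 1.
f(2): Repeated squaring mod 45: 2^1 ≡ 2, 2^2 ≡ 2² = 4, 2^4 ≡ 4² = 16, 2^8 ≡ 16² = 256 ≡ 31, 2^16 ≡ 31² = 961 ≡ 16, 2^32 ≡ 16² = 256 ≡ 31. Since 36 = 32 + 4, 2^36 ≡ 31·16: 31·16 = 496 ≡ 1. So 2^36 ≡ 1 (mod 45).
So f(1) = f(2) = 1 while 1 ≠ 2, so f is not injective, hence not bijective.
Since f is not bijective, we determine |image(f)|. Computing x^36 mod 45 for each x (by repeated squaring, reducing mod 45 at every step), the values f(0), f(1), …, f(44) are: 0, 1, 1, 36, 1, 10, 36, 1, 1, 36, 10, 1, 36, 1, 1, 0, 1, 1, 36, 1, 10, 36, 1, 1, 36, 10, 1, 36, 1, 1, 0, 1, 1, 36, 1, 10, 36, 1, 1, 36, 10, 1, 36, 1, 1.
The distinct values are {0, 1, 10, 36}; there are 4 of them.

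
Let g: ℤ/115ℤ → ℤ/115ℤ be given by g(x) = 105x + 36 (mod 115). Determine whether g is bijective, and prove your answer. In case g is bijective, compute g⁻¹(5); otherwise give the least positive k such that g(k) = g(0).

23

We have gcd(105, 115) = 5 > 1. Taking s = 0 and t = 23: g(0) = 36 and g(23) = 105·23 + 36 = 2451 ≡ 36 (mod 115).
So g(0) = g(23) while 0 ≠ 23, thus g is not injective, hence not bijective.
Since g is not bijective, we find the least positive k with g(k) = g(0): this means 105k ≡ 0 (mod 115), i.e. 115 ∣ 105k. Since gcd(105, 115) = 5, dividing through by 5 this holds exactly when 23 ∣ 21k, and as gcd(21, 23) = 1, exactly when 23 ∣ k.
The smallest positive such k is 23.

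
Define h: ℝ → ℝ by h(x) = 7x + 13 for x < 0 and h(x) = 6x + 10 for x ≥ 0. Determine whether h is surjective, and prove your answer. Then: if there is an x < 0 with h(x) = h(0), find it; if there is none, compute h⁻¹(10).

-3/7

Both pieces are strictly increasing (slopes 7 and 6), so each is injective on its own interval.
The left piece maps (−∞, 0) onto (−∞, 13); the right piece maps [0, ∞) onto [10, ∞).
The union (−∞, 13) ∪ [10, ∞) covers ℝ, so h is surjective.
For the follow-up: the images overlap, so an x < 0 with h(x) = h(0) exists. h(0) = 10; solving 7x + 13 = 10 for x < 0 gives x = (10 − 13)/7 = −3/7.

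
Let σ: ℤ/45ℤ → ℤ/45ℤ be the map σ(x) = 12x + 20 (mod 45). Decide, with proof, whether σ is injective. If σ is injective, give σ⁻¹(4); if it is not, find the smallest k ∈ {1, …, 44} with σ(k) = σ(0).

15

Recall: σ is injective if σ(u) = σ(v) implies u = v.
We have gcd(12, 45) = 3 > 1. Taking u = 0 and v = 15: σ(0) = 20 and σ(15) = 12·15 + 20 = 200 ≡ 20 (mod 45).
So σ(0) = σ(15) while 0 ≠ 15, hence σ is not injective.
Since σ is not injective, we find the least positive k with σ(k) = σ(0): this means 12k ≡ 0 (mod 45), i.e. 45 ∣ 12k. Since gcd(12, 45) = 3, dividing through by 3 this holds exactly when 15 ∣ 4k, and as gcd(4, 15) = 1, exactly when 15 ∣ k.
The smallest positive such k is 15.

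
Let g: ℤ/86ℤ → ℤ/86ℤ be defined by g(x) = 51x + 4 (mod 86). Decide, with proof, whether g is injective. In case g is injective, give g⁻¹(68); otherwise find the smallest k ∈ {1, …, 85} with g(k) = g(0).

Suppose g(x_1) = g(x_2) in ℤ/86ℤ. Then 51x_1 + 4 ≡ 51x_2 + 4 (mod 86), therefore 51(x_1 − x_2) ≡ 0 (mod 86).
Since gcd(51, 86) = 1, 51 is invertible modulo 86, thus x_1 − x_2 ≡ 0 (mod 86), i.e. x_1 = x_2.
So g is injective.
We now compute 51⁻¹ mod 86 explicitly. Euclid's algorithm: 86 = 1·51 + 35, 51 = 1·35 + 16, 35 = 2·16 + 3, 16 = 5·3 + 1; back-substituting gives 1 = 27·51 − 16·86, so 51⁻¹ ≡ 27 (mod 86).
Since g is injective, we find g⁻¹(68): we need 51x ≡ 68 − 4 ≡ 64 (mod 86). Using 51⁻¹ = 27: x ≡ 27·64 = 1728 = 20·86 + 8, so x = 8.
Check: g(8) = 51·8 + 4 = 412 = 4·86 + 68 ≡ 68 (mod 86).

8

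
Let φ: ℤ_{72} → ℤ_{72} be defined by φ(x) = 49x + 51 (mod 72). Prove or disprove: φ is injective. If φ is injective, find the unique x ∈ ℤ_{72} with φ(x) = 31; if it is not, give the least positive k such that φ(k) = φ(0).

4

If φ(x_1) = φ(x_2), then 49x_1 ≡ 49x_2 (mod 72). Because gcd(49, 72) = 1, we may cancel 49 to get x_1 ≡ x_2 (mod 72).
Hence φ is injective.
We now compute 49⁻¹ mod 72 explicitly. Euclid's algorithm: 72 = 1·49 + 23, 49 = 2·23 + 3, 23 = 7·3 + 2, 3 = 1·2 + 1; back-substituting gives 1 = 25·49 − 17·72, so 49⁻¹ ≡ 25 (mod 72).
Since φ is injective, we find φ⁻¹(31): we need 49x ≡ 31 − 51 ≡ 52 (mod 72). Using 49⁻¹ = 25: x ≡ 25·52 = 1300 = 18·72 + 4, so x = 4.
Check: φ(4) = 49·4 + 51 = 247 = 3·72 + 31 ≡ 31 (mod 72).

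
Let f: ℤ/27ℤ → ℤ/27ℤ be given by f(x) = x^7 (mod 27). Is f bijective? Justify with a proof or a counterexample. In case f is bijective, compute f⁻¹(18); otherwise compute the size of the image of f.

19

f(0) = 0^7 = 0.
f(3): Repeated squaring mod 27: 3^1 ≡ 3, 3^2 ≡ 3² = 9, 3^4 ≡ 9² = 81 ≡ 0. Since 7 = 4 + 2 + 1, 3^7 ≡ 0·9·3: 0·9 = 0, then 0·3 = 0. So 3^7 ≡ 0 (mod 27).
So f(0) = f(3) = 0 while 0 ≠ 3, therefore f is not injective, hence not bijective.
Since f is not bijective, we determine |image(f)|. Computing x^7 mod 27 for each x (by repeated squaring, reducing mod 27 at every step), the values f(0), f(1), …, f(26) are: 0, 1, 20, 0, 22, 14, 0, 16, 8, 0, 10, 2, 0, 4, 23, 0, 25, 17, 0, 19, 11, 0, 13, 5, 0, 7, 26.
The distinct values are {0, 1, 2, 4, 5, 7, 8, 10, 11, 13, 14, 16, 17, 19, 20, 22, 23, 25, 26}; there are 19 of them.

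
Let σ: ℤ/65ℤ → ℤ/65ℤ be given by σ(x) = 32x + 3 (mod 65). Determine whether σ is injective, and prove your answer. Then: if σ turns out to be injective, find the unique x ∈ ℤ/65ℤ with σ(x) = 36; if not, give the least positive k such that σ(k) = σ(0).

64

By definition, σ is injective if σ(a) = σ(b) implies a = b.
If σ(a) = σ(b), then 32a ≡ 32b (mod 65). Because gcd(32, 65) = 1, we may cancel 32 to get a ≡ b (mod 65).
Hence σ is injective.
We now compute 32⁻¹ mod 65 explicitly. Euclid's algorithm: 65 = 2·32 + 1; back-substituting gives 1 = 63·32 − 31·65, so 32⁻¹ ≡ 63 (mod 65).
Since σ is injective, we compute σ⁻¹(36): solve 32x + 3 ≡ 36 (mod 65), i.e. 32x ≡ 33 (mod 65).
Multiplying by 32⁻¹ = 63 gives x ≡ 63·33 = 2079 = 31·65 + 64 ≡ 64 (mod 65).
Check: σ(64) = 32·64 + 3 = 2051 = 31·65 + 36 ≡ 36 (mod 65).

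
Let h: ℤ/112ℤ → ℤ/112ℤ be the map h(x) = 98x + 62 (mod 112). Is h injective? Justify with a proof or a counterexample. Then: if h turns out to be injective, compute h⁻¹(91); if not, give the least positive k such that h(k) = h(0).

8

We have gcd(98, 112) = 14 > 1. Taking a = 0 and b = 8: h(0) = 62 and h(8) = 98·8 + 62 = 846 ≡ 62 (mod 112).
So h(0) = h(8) while 0 ≠ 8, therefore h is not injective.
Since h is not injective, we find the least positive k with h(k) = h(0): this means 98k ≡ 0 (mod 112), i.e. 112 ∣ 98k. Since gcd(98, 112) = 14, dividing through by 14 this holds exactly when 8 ∣ 7k, and as gcd(7, 8) = 1, exactly when 8 ∣ k.
The smallest positive such k is 8.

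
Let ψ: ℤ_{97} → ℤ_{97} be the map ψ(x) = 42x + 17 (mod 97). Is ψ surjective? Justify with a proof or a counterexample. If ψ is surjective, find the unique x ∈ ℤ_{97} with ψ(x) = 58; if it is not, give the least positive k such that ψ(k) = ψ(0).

Recall: ψ is surjective if every y in the codomain equals ψ(x) for some x in the domain.
Since gcd(42, 97) = 1, 42 is invertible modulo 97. Euclid's algorithm: 97 = 2·42 + 13, 42 = 3·13 + 3, 13 = 4·3 + 1; back-substituting gives 1 = 67·42 − 29·97, so 42⁻¹ ≡ 67 (mod 97).
Then y ↦ 67(y − 17) is a two-sided inverse to ψ, so every y ∈ ℤ_{97} has a preimage.
So ψ is surjective.
Since ψ is surjective, we find ψ⁻¹(58): we need 42x ≡ 58 − 17 ≡ 41 (mod 97). Using 42⁻¹ = 67: x ≡ 67·41 = 2747 = 28·97 + 31, so x = 31.
Check: ψ(31) = 42·31 + 17 = 1319 = 13·97 + 58 ≡ 58 (mod 97).

31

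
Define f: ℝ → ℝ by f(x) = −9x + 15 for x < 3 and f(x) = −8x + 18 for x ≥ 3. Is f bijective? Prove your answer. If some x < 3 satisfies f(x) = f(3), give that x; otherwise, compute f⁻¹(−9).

7/3

Both pieces are strictly decreasing (slopes −9 and −8), so each is injective on its own interval.
The left piece maps (−∞, 3) onto (−12, ∞); the right piece maps [3, ∞) onto (−∞, −6].
These images overlap. In particular f(3) = −6 (right piece), and solving −9x + 15 = −6 on the left piece gives x = 7/3 < 3.
So f(7/3) = f(3) with 7/3 ≠ 3, and f is not injective, hence not bijective. This x = 7/3 is the requested value below 3.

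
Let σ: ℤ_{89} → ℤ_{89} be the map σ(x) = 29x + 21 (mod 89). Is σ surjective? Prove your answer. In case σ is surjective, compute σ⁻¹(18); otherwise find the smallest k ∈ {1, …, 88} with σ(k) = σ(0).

49

Since gcd(29, 89) = 1, 29 is invertible modulo 89. Euclid's algorithm: 89 = 3·29 + 2, 29 = 14·2 + 1; back-substituting gives 1 = 43·29 − 14·89, so 29⁻¹ ≡ 43 (mod 89).
Then y ↦ 43(y − 21) is a two-sided inverse to σ, so every y ∈ ℤ_{89} has a preimage.
So σ is surjective.
Since σ is surjective, we compute σ⁻¹(18): solve 29x + 21 ≡ 18 (mod 89), i.e. 29x ≡ 86 (mod 89).
Multiplying by 29⁻¹ = 43 gives x ≡ 43·86 = 3698 = 41·89 + 49 ≡ 49 (mod 89).
Check: σ(49) = 29·49 + 21 = 1442 = 16·89 + 18 ≡ 18 (mod 89).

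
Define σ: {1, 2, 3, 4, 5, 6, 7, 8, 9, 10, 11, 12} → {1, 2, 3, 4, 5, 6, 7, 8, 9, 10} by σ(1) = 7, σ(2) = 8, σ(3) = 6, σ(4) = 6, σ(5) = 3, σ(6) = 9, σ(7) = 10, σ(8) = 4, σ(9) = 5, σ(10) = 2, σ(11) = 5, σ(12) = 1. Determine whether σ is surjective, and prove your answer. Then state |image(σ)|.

10

Every element of the codomain has a preimage: 1 = σ(12), 2 = σ(10), 3 = σ(5), 4 = σ(8), 5 = σ(9), 6 = σ(3), 7 = σ(1), 8 = σ(2), 9 = σ(6), 10 = σ(7).
So σ is surjective.
The image of σ is {1, 2, 3, 4, 5, 6, 7, 8, 9, 10}, which has 10 elements.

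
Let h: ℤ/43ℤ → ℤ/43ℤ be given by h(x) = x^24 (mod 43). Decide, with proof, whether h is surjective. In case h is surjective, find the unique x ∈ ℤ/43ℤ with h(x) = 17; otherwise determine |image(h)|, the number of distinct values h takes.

8

h(1) = 1^24 = 1.
h(6): Repeated squaring mod 43: 6^1 ≡ 6, 6^2 ≡ 6² = 36, 6^4 ≡ 36² = 1296 ≡ 6, 6^8 ≡ 6² = 36, 6^16 ≡ 36² = 1296 ≡ 6. Since 24 = 16 + 8, 6^24 ≡ 6·36: 6·36 = 216 ≡ 1. So 6^24 ≡ 1 (mod 43).
So h(1) = h(6) = 1 while 1 ≠ 6, so h is not injective.
A non-injective map from the 43-element set ℤ/43ℤ to itself takes at most 42 distinct values, so it cannot be surjective. Thus h is not surjective.
Since h is not surjective, we determine |image(h)|. Computing x^24 mod 43 for each x (by repeated squaring, reducing mod 43 at every step), the values h(0), h(1), …, h(42) are: 0, 1, 35, 16, 21, 4, 1, 1, 4, 41, 11, 41, 35, 4, 35, 21, 11, 11, 16, 21, 41, 16, 16, 41, 21, 16, 11, 11, 21, 35, 4, 35, 41, 11, 41, 4, 1, 1, 4, 21, 16, 35, 1.
The distinct values are {0, 1, 4, 11, 16, 21, 35, 41}; there are 8 of them.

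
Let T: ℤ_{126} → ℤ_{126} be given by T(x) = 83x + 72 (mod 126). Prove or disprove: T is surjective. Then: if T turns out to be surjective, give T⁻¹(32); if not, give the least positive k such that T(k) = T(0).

Since gcd(83, 126) = 1, 83 is invertible modulo 126. Euclid's algorithm: 126 = 1·83 + 43, 83 = 1·43 + 40, 43 = 1·40 + 3, 40 = 13·3 + 1; back-substituting gives 1 = 41·83 − 27·126, so 83⁻¹ ≡ 41 (mod 126).
For any y ∈ ℤ_{126}, x = 41(y − 72) mod 126 satisfies T(x) = 83·41(y − 72) + 72 ≡ y (since 83·41 ≡ 1 mod 126). So every y has a preimage.
Therefore T is surjective.
Since T is surjective, we find T⁻¹(32): we need 83x ≡ 32 − 72 ≡ 86 (mod 126). Using 83⁻¹ = 41: x ≡ 41·86 = 3526 = 27·126 + 124, so x = 124.
Check: T(124) = 83·124 + 72 = 10364 = 82·126 + 32 ≡ 32 (mod 126).

124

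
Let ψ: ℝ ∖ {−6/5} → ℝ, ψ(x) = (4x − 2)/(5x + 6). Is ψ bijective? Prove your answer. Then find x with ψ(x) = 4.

If ψ(x) = 4/5, cross-multiplying gives 5(4x − 2) = 4(5x + 6), which simplifies to −10 = 24 — false.  So 4/5 has no preimage and ψ is not surjective.
Thus ψ is not bijective.
Solving ψ(x) = 4: cross-multiplying gives 4x − 2 = 4(5x + 6), which rearranges to −16x = 26, so x = −13/8.

-13/8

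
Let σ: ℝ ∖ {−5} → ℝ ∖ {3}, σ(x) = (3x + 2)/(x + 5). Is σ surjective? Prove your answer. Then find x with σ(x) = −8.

For any y ≠ 3, solving y(x + 5) = 3x + 2 for x gives a well-defined x ≠ −5. So σ is surjective.
Solving σ(x) = −8: cross-multiplying gives 3x + 2 = −8(x + 5), which rearranges to 11x = −42, so x = −42/11.

-42/11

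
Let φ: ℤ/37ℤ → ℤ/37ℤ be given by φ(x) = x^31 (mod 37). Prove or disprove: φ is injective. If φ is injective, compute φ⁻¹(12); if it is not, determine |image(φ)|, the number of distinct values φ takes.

Since 37 is prime, the nonzero elements of ℤ/37ℤ form a cyclic group of order 36.
As gcd(31, 36) = 1, raising to the 31st power is a bijection on this group: if u^31 ≡ v^31 then (uv^{−1})^31 = 1, and the only element of order dividing gcd(31, 36) = 1 is 1, so u = v.
With φ(0) = 0 this makes φ injective on all of ℤ/37ℤ, hence bijective (finite equal-size domain and codomain). In particular φ is injective.
Since φ is injective, we find the preimage of 12. The inverse of x ↦ x^31 on (ℤ/37ℤ)^× is x ↦ x^7, because 31·7 = 217 = 6·36 + 1 ≡ 1 (mod 36) and x^{36} = 1 for x ≠ 0 (Fermat). So φ⁻¹(12) = 12^7 mod 37.
Repeated squaring mod 37: 12^1 ≡ 12, 12^2 ≡ 12² = 144 ≡ 33, 12^4 ≡ 33² = 1089 ≡ 16. Since 7 = 4 + 2 + 1, 12^7 ≡ 16·33·12: 16·33 = 528 ≡ 10, then 10·12 = 120 ≡ 9. So 12^7 ≡ 9 (mod 37).
Hence φ⁻¹(12) = 9.

9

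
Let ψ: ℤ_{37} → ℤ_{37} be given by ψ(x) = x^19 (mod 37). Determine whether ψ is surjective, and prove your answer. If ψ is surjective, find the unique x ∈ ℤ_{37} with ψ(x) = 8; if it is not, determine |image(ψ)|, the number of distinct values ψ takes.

Since 37 is prime, the nonzero elements of ℤ_{37} form a cyclic group of order 36.
As gcd(19, 36) = 1, raising to the 19th power is a bijection on this group: if x_1^19 ≡ x_2^19 then (x_1x_2^{−1})^19 = 1, and the only element of order dividing gcd(19, 36) = 1 is 1, so x_1 = x_2.
With ψ(0) = 0 this makes ψ injective on all of ℤ_{37}, hence bijective (finite equal-size domain and codomain). In particular ψ is surjective.
Since ψ is surjective, we find the preimage of 8. The inverse of x ↦ x^19 on (ℤ_{37})^× is x ↦ x^19, because 19·19 = 361 = 10·36 + 1 ≡ 1 (mod 36) and x^{36} = 1 for x ≠ 0 (Fermat). So ψ⁻¹(8) = 8^19 mod 37.
Repeated squaring mod 37: 8^1 ≡ 8, 8^2 ≡ 8² = 64 ≡ 27, 8^4 ≡ 27² = 729 ≡ 26, 8^8 ≡ 26² = 676 ≡ 10, 8^16 ≡ 10² = 100 ≡ 26. Since 19 = 16 + 2 + 1, 8^19 ≡ 26·27·8: 26·27 = 702 ≡ 36, then 36·8 = 288 ≡ 29. So 8^19 ≡ 29 (mod 37).
Hence ψ⁻¹(8) = 29.

29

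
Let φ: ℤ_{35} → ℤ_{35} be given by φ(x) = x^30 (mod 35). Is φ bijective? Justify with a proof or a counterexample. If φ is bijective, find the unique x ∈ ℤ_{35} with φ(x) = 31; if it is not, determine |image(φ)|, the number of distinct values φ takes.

6

φ(2): Repeated squaring mod 35: 2^1 ≡ 2, 2^2 ≡ 2² = 4, 2^4 ≡ 4² = 16, 2^8 ≡ 16² = 256 ≡ 11, 2^16 ≡ 11² = 121 ≡ 16. Since 30 = 16 + 8 + 4 + 2, 2^30 ≡ 16·11·16·4: 16·11 = 176 ≡ 1, then 1·16 = 16, then 16·4 = 64 ≡ 29. So 2^30 ≡ 29 (mod 35).
φ(3): Repeated squaring mod 35: 3^1 ≡ 3, 3^2 ≡ 3² = 9, 3^4 ≡ 9² = 81 ≡ 11, 3^8 ≡ 11² = 121 ≡ 16, 3^16 ≡ 16² = 256 ≡ 11. Since 30 = 16 + 8 + 4 + 2, 3^30 ≡ 11·16·11·9: 11·16 = 176 ≡ 1, then 1·11 = 11, then 11·9 = 99 ≡ 29. So 3^30 ≡ 29 (mod 35).
So φ(2) = φ(3) = 29 while 2 ≠ 3, thus φ is not injective, hence not bijective.
Since φ is not bijective, we determine |image(φ)|. Computing x^30 mod 35 for each x (by repeated squaring, reducing mod 35 at every step), the values φ(0), φ(1), …, φ(34) are: 0, 1, 29, 29, 1, 15, 1, 14, 29, 1, 15, 1, 29, 29, 21, 15, 1, 29, 29, 1, 15, 21, 29, 29, 1, 15, 1, 29, 14, 1, 15, 1, 29, 29, 1.
The distinct values are {0, 1, 14, 15, 21, 29}; there are 6 of them.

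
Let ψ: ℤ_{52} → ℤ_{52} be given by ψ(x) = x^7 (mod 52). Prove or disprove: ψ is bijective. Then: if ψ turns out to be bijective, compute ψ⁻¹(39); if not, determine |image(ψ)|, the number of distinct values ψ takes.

39

ψ(0) = 0^7 = 0.
ψ(26): Repeated squaring mod 52: 26^1 ≡ 26, 26^2 ≡ 26² = 676 ≡ 0, 26^4 ≡ 0² = 0. Since 7 = 4 + 2 + 1, 26^7 ≡ 0·0·26: 0·0 = 0, then 0·26 = 0. So 26^7 ≡ 0 (mod 52).
So ψ(0) = ψ(26) = 0 while 0 ≠ 26, hence ψ is not injective, hence not bijective.
Since ψ is not bijective, we determine |image(ψ)|. Computing x^7 mod 52 for each x (by repeated squaring, reducing mod 52 at every step), the values ψ(0), ψ(1), …, ψ(51) are: 0, 1, 24, 3, 4, 21, 20, 19, 44, 9, 36, 15, 12, 13, 40, 11, 16, 17, 8, 7, 32, 5, 48, 23, 28, 25, 0, 27, 24, 29, 4, 47, 20, 45, 44, 35, 36, 41, 12, 39, 40, 37, 16, 43, 8, 33, 32, 31, 48, 49, 28, 51.
The distinct values are {0, 1, 3, 4, 5, 7, 8, 9, 11, 12, 13, 15, 16, 17, 19, 20, 21, 23, 24, 25, 27, 28, 29, 31, 32, 33, 35, 36, 37, 39, 40, 41, 43, 44, 45, 47, 48, 49, 51}; there are 39 of them.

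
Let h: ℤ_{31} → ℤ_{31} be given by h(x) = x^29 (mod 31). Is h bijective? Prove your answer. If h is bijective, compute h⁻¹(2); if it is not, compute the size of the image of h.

16

Since 31 is prime, the nonzero elements of ℤ_{31} form a cyclic group of order 30.
As gcd(29, 30) = 1, raising to the 29th power is a bijection on this group: if a^29 ≡ b^29 then (ab^{−1})^29 = 1, and the only element of order dividing gcd(29, 30) = 1 is 1, so a = b.
With h(0) = 0 this makes h injective on all of ℤ_{31}, hence bijective (finite equal-size domain and codomain). In particular h is bijective.
Since h is bijective, we find the preimage of 2. The inverse of x ↦ x^29 on (ℤ_{31})^× is x ↦ x^29, because 29·29 = 841 = 28·30 + 1 ≡ 1 (mod 30) and x^{30} = 1 for x ≠ 0 (Fermat). So h⁻¹(2) = 2^29 mod 31.
Repeated squaring mod 31: 2^1 ≡ 2, 2^2 ≡ 2² = 4, 2^4 ≡ 4² = 16, 2^8 ≡ 16² = 256 ≡ 8, 2^16 ≡ 8² = 64 ≡ 2. Since 29 = 16 + 8 + 4 + 1, 2^29 ≡ 2·8·16·2: 2·8 = 16, then 16·16 = 256 ≡ 8, then 8·2 = 16. So 2^29 ≡ 16 (mod 31).
Hence h⁻¹(2) = 16.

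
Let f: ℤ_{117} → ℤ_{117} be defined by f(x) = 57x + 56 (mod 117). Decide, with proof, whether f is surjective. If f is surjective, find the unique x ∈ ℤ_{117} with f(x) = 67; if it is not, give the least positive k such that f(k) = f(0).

39

Recall that f is surjective if every y in the codomain equals f(x) for some x in the domain.
Since gcd(57, 117) = 3, we have 57x ≡ 0 (mod 3) for all x, so f(x) ≡ 2 (mod 3).
But 0 ≢ 2 (mod 3), so 0 ∈ ℤ_{117} has no preimage. Therefore f is not surjective.
Since f is not surjective, we find the least positive k with f(k) = f(0): this means 57k ≡ 0 (mod 117), i.e. 117 ∣ 57k. Since gcd(57, 117) = 3, dividing through by 3 this holds exactly when 39 ∣ 19k, and as gcd(19, 39) = 1, exactly when 39 ∣ k.
The smallest positive such k is 39.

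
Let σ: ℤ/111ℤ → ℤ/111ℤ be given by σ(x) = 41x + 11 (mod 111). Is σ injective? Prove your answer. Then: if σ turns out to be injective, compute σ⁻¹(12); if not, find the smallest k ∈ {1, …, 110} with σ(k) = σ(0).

Suppose σ(a) = σ(b) in ℤ/111ℤ. Then 41a + 11 ≡ 41b + 11 (mod 111), thus 41(a − b) ≡ 0 (mod 111).
Since gcd(41, 111) = 1, 41 is invertible modulo 111, so a − b ≡ 0 (mod 111), i.e. a = b.
Therefore σ is injective.
We now compute 41⁻¹ mod 111 explicitly. Euclid's algorithm: 111 = 2·41 + 29, 41 = 1·29 + 12, 29 = 2·12 + 5, 12 = 2·5 + 2, 5 = 2·2 + 1; back-substituting gives 1 = 65·41 − 24·111, so 41⁻¹ ≡ 65 (mod 111).
Since σ is injective, we compute σ⁻¹(12): solve 41x + 11 ≡ 12 (mod 111), i.e. 41x ≡ 1 (mod 111).
Multiplying by 41⁻¹ = 65 gives x ≡ 65·1 = 65 ≡ 65 (mod 111).
Check: σ(65) = 41·65 + 11 = 2676 = 24·111 + 12 ≡ 12 (mod 111).

65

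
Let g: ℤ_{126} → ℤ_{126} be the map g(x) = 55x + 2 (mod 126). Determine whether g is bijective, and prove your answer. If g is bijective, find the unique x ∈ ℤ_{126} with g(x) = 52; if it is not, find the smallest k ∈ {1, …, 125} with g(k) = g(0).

104

If g(a) = g(b), then 55a ≡ 55b (mod 126). Because gcd(55, 126) = 1, we may cancel 55 to get a ≡ b (mod 126).
We now compute 55⁻¹ mod 126 explicitly. Euclid's algorithm: 126 = 2·55 + 16, 55 = 3·16 + 7, 16 = 2·7 + 2, 7 = 3·2 + 1; back-substituting gives 1 = 55·55 − 24·126, so 55⁻¹ ≡ 55 (mod 126).
Then y ↦ 55(y − 2) is a two-sided inverse to g, so every y ∈ ℤ_{126} has a preimage.
Hence g is bijective.
Since g is bijective, we compute g⁻¹(52): solve 55x + 2 ≡ 52 (mod 126), i.e. 55x ≡ 50 (mod 126).
Multiplying by 55⁻¹ = 55 gives x ≡ 55·50 = 2750 = 21·126 + 104 ≡ 104 (mod 126).
Check: g(104) = 55·104 + 2 = 5722 = 45·126 + 52 ≡ 52 (mod 126).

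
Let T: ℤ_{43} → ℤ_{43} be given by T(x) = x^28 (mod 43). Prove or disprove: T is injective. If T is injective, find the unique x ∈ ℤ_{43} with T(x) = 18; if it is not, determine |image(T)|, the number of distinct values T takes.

T(1) = 1^28 = 1.
T(2): Repeated squaring mod 43: 2^1 ≡ 2, 2^2 ≡ 2² = 4, 2^4 ≡ 4² = 16, 2^8 ≡ 16² = 256 ≡ 41, 2^16 ≡ 41² = 1681 ≡ 4. Since 28 = 16 + 8 + 4, 2^28 ≡ 4·41·16: 4·41 = 164 ≡ 35, then 35·16 = 560 ≡ 1. So 2^28 ≡ 1 (mod 43).
So T(1) = T(2) = 1 while 1 ≠ 2, therefore T is not injective.
Since T is not injective, we determine |image(T)|. Computing x^28 mod 43 for each x (by repeated squaring, reducing mod 43 at every step), the values T(0), T(1), …, T(42) are: 0, 1, 1, 6, 1, 6, 6, 36, 1, 36, 6, 1, 6, 36, 36, 36, 1, 36, 36, 6, 6, 1, 1, 6, 6, 36, 36, 1, 36, 36, 36, 6, 1, 6, 36, 1, 36, 6, 6, 1, 6, 1, 1.
The distinct values are {0, 1, 6, 36}; there are 4 of them.

4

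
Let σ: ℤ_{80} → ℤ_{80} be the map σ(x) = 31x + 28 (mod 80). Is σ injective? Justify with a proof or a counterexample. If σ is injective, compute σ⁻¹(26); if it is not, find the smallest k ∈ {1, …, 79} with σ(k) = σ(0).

By definition, injectivity means: for all u, v in the domain, σ(u) = σ(v) implies u = v.
Suppose σ(u) = σ(v) in ℤ_{80}. Then 31u + 28 ≡ 31v + 28 (mod 80), thus 31(u − v) ≡ 0 (mod 80).
Since gcd(31, 80) = 1, 31 is invertible modulo 80, so u − v ≡ 0 (mod 80), i.e. u = v.
Therefore σ is injective.
We now compute 31⁻¹ mod 80 explicitly. Euclid's algorithm: 80 = 2·31 + 18, 31 = 1·18 + 13, 18 = 1·13 + 5, 13 = 2·5 + 3, 5 = 1·3 + 2, 3 = 1·2 + 1; back-substituting gives 1 = 31·31 − 12·80, so 31⁻¹ ≡ 31 (mod 80).
Since σ is injective, we compute σ⁻¹(26): solve 31x + 28 ≡ 26 (mod 80), i.e. 31x ≡ 78 (mod 80).
Multiplying by 31⁻¹ = 31 gives x ≡ 31·78 = 2418 = 30·80 + 18 ≡ 18 (mod 80).
Check: σ(18) = 31·18 + 28 = 586 = 7·80 + 26 ≡ 26 (mod 80).

18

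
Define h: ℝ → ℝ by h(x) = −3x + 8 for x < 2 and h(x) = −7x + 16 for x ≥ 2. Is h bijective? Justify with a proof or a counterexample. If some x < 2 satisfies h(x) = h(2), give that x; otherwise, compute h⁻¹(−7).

23/7

Both pieces are strictly decreasing (slopes −3 and −7), so each is injective on its own interval.
The left piece maps (−∞, 2) onto (2, ∞); the right piece maps [2, ∞) onto (−∞, 2].
Since 2 = 2, the images partition ℝ: h is injective and surjective, hence bijective.
Because the two images are disjoint, no x < 2 has h(x) = h(2), so we compute h⁻¹(−7): −7 lies in (−∞, 2], so solve −7x + 16 = −7: x = (−7 − 16)/(−7) = 23/7.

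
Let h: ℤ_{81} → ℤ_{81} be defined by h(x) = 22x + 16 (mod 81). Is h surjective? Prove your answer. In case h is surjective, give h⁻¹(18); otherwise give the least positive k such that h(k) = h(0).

Recall: surjectivity means every element of the codomain has a preimage under h.
Since gcd(22, 81) = 1, 22 is invertible modulo 81. Euclid's algorithm: 81 = 3·22 + 15, 22 = 1·15 + 7, 15 = 2·7 + 1; back-substituting gives 1 = 70·22 − 19·81, so 22⁻¹ ≡ 70 (mod 81).
For any y ∈ ℤ_{81}, x = 70(y − 16) mod 81 satisfies h(x) = 22·70(y − 16) + 16 ≡ y (since 22·70 ≡ 1 mod 81). So every y has a preimage.
So h is surjective.
Since h is surjective, we find h⁻¹(18): we need 22x ≡ 18 − 16 ≡ 2 (mod 81). Using 22⁻¹ = 70: x ≡ 70·2 = 140 = 1·81 + 59, so x = 59.
Check: h(59) = 22·59 + 16 = 1314 = 16·81 + 18 ≡ 18 (mod 81).

59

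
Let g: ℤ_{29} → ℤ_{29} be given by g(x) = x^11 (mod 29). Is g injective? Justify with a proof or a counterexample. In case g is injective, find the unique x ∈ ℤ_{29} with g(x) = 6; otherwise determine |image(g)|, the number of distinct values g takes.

Since 29 is prime, the nonzero elements of ℤ_{29} form a cyclic group of order 28.
As gcd(11, 28) = 1, raising to the 11th power is a bijection on this group: if u^11 ≡ v^11 then (uv^{−1})^11 = 1, and the only element of order dividing gcd(11, 28) = 1 is 1, so u = v.
With g(0) = 0 this makes g injective on all of ℤ_{29}, hence bijective (finite equal-size domain and codomain). In particular g is injective.
Since g is injective, we find the preimage of 6. The inverse of x ↦ x^11 on (ℤ_{29})^× is x ↦ x^23, because 11·23 = 253 = 9·28 + 1 ≡ 1 (mod 28) and x^{28} = 1 for x ≠ 0 (Fermat). So g⁻¹(6) = 6^23 mod 29.
Repeated squaring mod 29: 6^1 ≡ 6, 6^2 ≡ 6² = 36 ≡ 7, 6^4 ≡ 7² = 49 ≡ 20, 6^8 ≡ 20² = 400 ≡ 23, 6^16 ≡ 23² = 529 ≡ 7. Since 23 = 16 + 4 + 2 + 1, 6^23 ≡ 7·20·7·6: 7·20 = 140 ≡ 24, then 24·7 = 168 ≡ 23, then 23·6 = 138 ≡ 22. So 6^23 ≡ 22 (mod 29).
Hence g⁻¹(6) = 22.

22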